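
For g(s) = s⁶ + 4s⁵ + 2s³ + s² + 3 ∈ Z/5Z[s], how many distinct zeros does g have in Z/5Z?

1

Evaluate at each of the 5 elements of Z/5Z:
g(0) = 3; g(1) = 1; g(2) = 0 → root; g(3) = 2; g(4) = 4.
Roots: {2}.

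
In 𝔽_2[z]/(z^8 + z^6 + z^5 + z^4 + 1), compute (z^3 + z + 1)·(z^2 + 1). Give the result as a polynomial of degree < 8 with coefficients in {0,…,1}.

Multiply in 𝔽_2[z]: (z^3 + z + 1)·(z^2 + 1) = z^5 + z^2 + z + 1.
Reduced: z^5 + z^2 + z + 1.

z^5 + z^2 + z + 1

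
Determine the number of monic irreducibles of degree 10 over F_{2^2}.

104754

The number of monic irreducibles of degree 10 over GF(4) is (1/10)·Σ_{d∣10} μ(10/d) 4^d.
Divisors of 10: 1, 2, 5, 10; μ(10/d) for each: 1, -1, -1, 1.
Σ = 4^1 − 4^2 − 4^5 + 4^10 = 1047540.
N = 1047540/10 = 104754.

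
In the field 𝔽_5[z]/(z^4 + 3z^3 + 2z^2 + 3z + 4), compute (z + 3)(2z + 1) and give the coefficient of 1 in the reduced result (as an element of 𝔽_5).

Multiply in 𝔽_5[z]: (z + 3)·(2z + 1) = 2z^2 + 2z + 3.
Reduced: 2z^2 + 2z + 3.

3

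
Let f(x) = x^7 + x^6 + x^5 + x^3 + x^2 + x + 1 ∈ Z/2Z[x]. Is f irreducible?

Yes

Check for roots in Z/2Z: f(0) = 1; f(1) = 1.
No roots, so no linear factors.
Monic irreducibles of degree 2 over GF(2): x^2 + x + 1.
None of them divide f (all give nonzero remainder).
Monic irreducibles of degree 3 over GF(2): x^3 + x + 1, x^3 + x^2 + 1.
None of them divide f (all give nonzero remainder).
No irreducible factor of degree ≤ 3 exists, so f is irreducible over GF(2).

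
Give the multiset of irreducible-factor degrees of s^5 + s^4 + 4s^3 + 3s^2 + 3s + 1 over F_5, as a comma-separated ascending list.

5

Write f(s) = s^5 + s^4 + 4s^3 + 3s^2 + 3s + 1.
Roots in F_5: f(0) = 1; f(1) = 3; f(2) = 4; f(3) = 4; f(4) = 2.
Complete factorization: f(s) = (s^5 + s^4 + 4s^3 + 3s^2 + 3s + 1).
Factor degrees with multiplicity: 5 = 5.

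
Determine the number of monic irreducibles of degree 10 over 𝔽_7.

28245840

x^(7^10) − x is the product of all monic irreducibles of degree dividing 10; Möbius inversion gives N = (1/10) Σ μ(10/d)·7^d.
Divisors of 10: 1, 2, 5, 10; μ(10/d) for each: 1, -1, -1, 1.
Σ = 7^1 − 7^2 − 7^5 + 7^10 = 282458400.
N = 282458400/10 = 28245840.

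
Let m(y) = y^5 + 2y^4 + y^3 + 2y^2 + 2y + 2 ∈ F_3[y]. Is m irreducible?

Check for roots in F_3: m(0) = 2; m(1) = 1; m(2) = 2.
No roots, so no linear factors.
Monic irreducibles of degree 2 over GF(3): y^2 + 1, y^2 + y + 2, y^2 + 2y + 2.
None of them divide m (all give nonzero remainder).
No irreducible factor of degree ≤ 2 exists, so m is irreducible over GF(3).

Yes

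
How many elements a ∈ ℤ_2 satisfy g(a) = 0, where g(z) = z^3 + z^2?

2

Evaluate at each of the 2 elements of ℤ_2:
g(0) = 0 → root; g(1) = 0 → root.
Roots: {0, 1}.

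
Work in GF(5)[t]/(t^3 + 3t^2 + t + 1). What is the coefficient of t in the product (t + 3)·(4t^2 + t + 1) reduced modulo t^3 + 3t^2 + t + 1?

0

Multiply in GF(5)[t]: (t + 3)·(4t^2 + t + 1) = 4t^3 + 3t^2 + 4t + 3.
Reduce using t^3 ≡ 2t^2 + 4t + 4 (mod t^3 + 3t^2 + t + 1).
Reduced: t^2 + 4.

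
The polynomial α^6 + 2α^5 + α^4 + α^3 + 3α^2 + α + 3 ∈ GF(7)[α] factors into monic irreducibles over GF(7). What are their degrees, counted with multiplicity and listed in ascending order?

Write g(α) = α^6 + 2α^5 + α^4 + α^3 + 3α^2 + α + 3.
Linear factors from roots: (α + 2).
Complete factorization: g(α) = (α + 2)^2·(α^2 + 2)·(α^2 + 5α + 3).
Factor degrees with multiplicity: 1 + 1 + 2 + 2 = 6.

1, 1, 2, 2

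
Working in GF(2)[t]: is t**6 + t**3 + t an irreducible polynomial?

Write f(t) = t**6 + t**3 + t.
Check for roots in GF(2): f(0) = 0 → root; f(1) = 1.
f(0) = 0, so (t) divides f(t); f is reducible.

No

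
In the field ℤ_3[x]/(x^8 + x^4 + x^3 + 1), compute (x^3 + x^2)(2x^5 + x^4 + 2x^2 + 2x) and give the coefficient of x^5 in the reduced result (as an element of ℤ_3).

Multiply in ℤ_3[x]: (x^3 + x^2)·(2x^5 + x^4 + 2x^2 + 2x) = 2x^8 + x^6 + 2x^5 + x^4 + 2x^3.
Reduce using x^8 ≡ 2x^4 + 2x^3 + 2 (mod x^8 + x^4 + x^3 + 1).
Reduced: x^6 + 2x^5 + 2x^4 + 1.

2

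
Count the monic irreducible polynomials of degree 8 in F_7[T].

720300

x^(7^8) − x is the product of all monic irreducibles of degree dividing 8; Möbius inversion gives N = (1/8) Σ μ(8/d)·7^d.
Divisors of 8: 1, 2, 4, 8; μ(8/d) for each: 0, 0, -1, 1.
Σ = − 7^4 + 7^8 = 5762400.
N = 5762400/8 = 720300.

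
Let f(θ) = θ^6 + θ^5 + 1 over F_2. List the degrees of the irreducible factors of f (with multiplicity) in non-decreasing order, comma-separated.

Roots in F_2: f(0) = 1; f(1) = 1.
Complete factorization: f(θ) = (θ^6 + θ^5 + 1).
Factor degrees with multiplicity: 6 = 6.

6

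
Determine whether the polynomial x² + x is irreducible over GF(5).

No

Write m(x) = x² + x.
Check for roots in GF(5): m(0) = 0 → root; m(1) = 2; m(2) = 1; m(3) = 2; m(4) = 0 → root.
m(0) = 0, so (x) divides m(x); m is reducible.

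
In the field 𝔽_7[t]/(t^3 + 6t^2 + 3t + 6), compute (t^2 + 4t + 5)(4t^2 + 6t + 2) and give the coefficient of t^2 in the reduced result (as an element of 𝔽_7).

Multiply in 𝔽_7[t]: (t^2 + 4t + 5)·(4t^2 + 6t + 2) = 4t^4 + t^3 + 4t^2 + 3t + 3.
Reduce using t^3 ≡ t^2 + 4t + 1 (mod t^3 + 6t^2 + 3t + 6).
Reduced: 4t^2 + 6t + 1.

4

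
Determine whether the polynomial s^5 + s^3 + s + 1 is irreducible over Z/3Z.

Write P(s) = s^5 + s^3 + s + 1.
Check for roots in Z/3Z: P(0) = 1; P(1) = 1; P(2) = 1.
No roots, so no linear factors.
Monic irreducibles of degree 2 over GF(3): s^2 + 1, s^2 + s - 1, s^2 - s - 1.
None of them divide P (all give nonzero remainder).
No irreducible factor of degree ≤ 2 exists, so P is irreducible over GF(3).

Yes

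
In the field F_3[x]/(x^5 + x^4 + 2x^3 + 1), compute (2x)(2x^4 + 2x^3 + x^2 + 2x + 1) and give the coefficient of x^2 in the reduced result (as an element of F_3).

1

Multiply in F_3[x]: (2x)·(2x^4 + 2x^3 + x^2 + 2x + 1) = x^5 + x^4 + 2x^3 + x^2 + 2x.
Reduce using x^5 ≡ 2x^4 + x^3 + 2 (mod x^5 + x^4 + 2x^3 + 1).
Reduced: x^2 + 2x + 2.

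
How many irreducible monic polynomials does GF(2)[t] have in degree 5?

6

The number of monic irreducibles of degree 5 over GF(2) is (1/5)·Σ_{d∣5} μ(5/d) 2^d.
Divisors of 5: 1, 5; μ(5/d) for each: -1, 1.
Σ = − 2^1 + 2^5 = 30.
N = 30/5 = 6.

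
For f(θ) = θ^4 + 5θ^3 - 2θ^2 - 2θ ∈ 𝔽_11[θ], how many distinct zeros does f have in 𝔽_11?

4

Evaluate at each of the 11 elements of 𝔽_11:
f(0) = 0 → root; f(1) = 2; f(2) = 0 → root; f(3) = 5; f(4) = 8; f(5) = 2; f(6) = 4; f(7) = 0 → root; f(8) = 0 → root; f(9) = 5; f(10) = 7.
Roots: {0, 2, 7, 8}.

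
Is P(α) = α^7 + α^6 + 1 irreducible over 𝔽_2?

Yes

Check for roots in 𝔽_2: P(0) = 1; P(1) = 1.
No roots, so no linear factors.
Monic irreducibles of degree 2 over GF(2): α^2 + α + 1.
None of them divide P (all give nonzero remainder).
Monic irreducibles of degree 3 over GF(2): α^3 + α + 1, α^3 + α^2 + 1.
None of them divide P (all give nonzero remainder).
No irreducible factor of degree ≤ 3 exists, so P is irreducible over GF(2).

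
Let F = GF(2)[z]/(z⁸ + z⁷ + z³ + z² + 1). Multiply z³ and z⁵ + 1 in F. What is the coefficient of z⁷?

1

Multiply in GF(2)[z]: (z³)·(z⁵ + 1) = z⁸ + z³.
Reduce using z⁸ ≡ z⁷ + z³ + z² + 1 (mod z⁸ + z⁷ + z³ + z² + 1).
Reduced: z⁷ + z² + 1.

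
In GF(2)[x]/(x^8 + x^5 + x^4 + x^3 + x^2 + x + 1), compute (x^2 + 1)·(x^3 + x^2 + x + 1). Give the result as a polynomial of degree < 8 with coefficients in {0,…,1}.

Multiply in GF(2)[x]: (x^2 + 1)·(x^3 + x^2 + x + 1) = x^5 + x^4 + x + 1.
Reduced: x^5 + x^4 + x + 1.

x^5 + x^4 + x + 1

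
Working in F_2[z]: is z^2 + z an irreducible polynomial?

Write f(z) = z^2 + z.
Check for roots in F_2: f(0) = 0 → root; f(1) = 0 → root.
f(0) = 0, so (z) divides f(z); f is reducible.

No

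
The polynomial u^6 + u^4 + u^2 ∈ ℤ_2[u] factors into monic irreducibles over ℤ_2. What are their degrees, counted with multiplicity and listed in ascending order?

Write g(u) = u^6 + u^4 + u^2.
Roots in ℤ_2: g(0) = 0 → root; g(1) = 1.
Linear factors from roots: (u).
Complete factorization: g(u) = (u)^2·(u^2 + u + 1)^2.
Factor degrees with multiplicity: 1 + 1 + 2 + 2 = 6.

1, 1, 2, 2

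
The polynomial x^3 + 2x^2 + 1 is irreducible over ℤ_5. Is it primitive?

Write f(x) = x^3 + 2x^2 + 1.
|GF(5^3)^×| = 5^3 − 1 = 124. Prime factorization: 124 = 2^2·31.
f is primitive ⇔ x has order 124 in GF(5)[x]/(f), i.e. x^(124/q) ≠ 1 for each prime q | 124.
x^(62) mod f = 1
x^(4) mod f = 4x^2 + 4x + 2.
Since x^(62) = 1, the order of x divides 62 < 124; not primitive.

No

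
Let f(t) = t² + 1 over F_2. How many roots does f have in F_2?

Evaluate at each of the 2 elements of F_2:
f(0) = 1; f(1) = 0 → root.
Roots: {1}.

1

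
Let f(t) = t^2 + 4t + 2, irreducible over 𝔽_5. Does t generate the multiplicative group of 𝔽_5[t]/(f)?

Yes

|GF(5^2)^×| = 5^2 − 1 = 24. Prime factorization: 24 = 2^3·3.
f is primitive ⇔ t has order 24 in GF(5)[t]/(f), i.e. t^(24/q) ≠ 1 for each prime q | 24.
t^(12) mod f = 4.
t^(8) mod f = 2t + 1.
None equal 1, so t has full order 24; f is primitive.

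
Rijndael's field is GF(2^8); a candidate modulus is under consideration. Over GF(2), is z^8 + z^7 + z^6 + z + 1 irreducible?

Yes

Write f(z) = z^8 + z^7 + z^6 + z + 1.
Check for roots in GF(2): f(0) = 1; f(1) = 1.
No roots, so no linear factors.
Monic irreducibles of degree 2 over GF(2): z^2 + z + 1.
None of them divide f (all give nonzero remainder).
Monic irreducibles of degree 3 over GF(2): z^3 + z + 1, z^3 + z^2 + 1.
None of them divide f (all give nonzero remainder).
Monic irreducibles of degree 4 over GF(2): z^4 + z + 1, z^4 + z^3 + 1, z^4 + z^3 + z^2 + z + 1.
None of them divide f (all give nonzero remainder).
No irreducible factor of degree ≤ 4 exists, so f is irreducible over GF(2).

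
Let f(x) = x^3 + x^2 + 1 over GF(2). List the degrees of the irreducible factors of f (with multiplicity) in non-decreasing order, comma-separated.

3

Roots in GF(2): f(0) = 1; f(1) = 1.
Complete factorization: f(x) = (x^3 + x^2 + 1).
Factor degrees with multiplicity: 3 = 3.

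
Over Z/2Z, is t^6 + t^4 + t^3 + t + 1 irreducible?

Yes

Write m(t) = t^6 + t^4 + t^3 + t + 1.
Check for roots in Z/2Z: m(0) = 1; m(1) = 1.
No roots, so no linear factors.
Monic irreducibles of degree 2 over GF(2): t^2 + t + 1.
None of them divide m (all give nonzero remainder).
Monic irreducibles of degree 3 over GF(2): t^3 + t + 1, t^3 + t^2 + 1.
None of them divide m (all give nonzero remainder).
No irreducible factor of degree ≤ 3 exists, so m is irreducible over GF(2).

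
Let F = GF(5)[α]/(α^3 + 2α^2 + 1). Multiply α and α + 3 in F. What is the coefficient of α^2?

Multiply in GF(5)[α]: (α)·(α + 3) = α^2 + 3α.
Reduced: α^2 + 3α.

1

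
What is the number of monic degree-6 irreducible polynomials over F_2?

9

By the necklace-counting formula, N_2(6) = (1/6) Σ_{d|6} μ(6/d)·2^d.
Divisors of 6: 1, 2, 3, 6; μ(6/d) for each: 1, -1, -1, 1.
Σ = 2^1 − 2^2 − 2^3 + 2^6 = 54.
N = 54/6 = 9.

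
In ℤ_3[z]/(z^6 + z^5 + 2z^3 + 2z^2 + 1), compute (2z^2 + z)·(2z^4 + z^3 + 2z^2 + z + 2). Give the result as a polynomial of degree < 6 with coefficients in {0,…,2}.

Multiply in ℤ_3[z]: (2z^2 + z)·(2z^4 + z^3 + 2z^2 + z + 2) = z^6 + z^5 + 2z^4 + z^3 + 2z^2 + 2z.
Reduce using z^6 ≡ 2z^5 + z^3 + z^2 + 2 (mod z^6 + z^5 + 2z^3 + 2z^2 + 1).
Reduced: 2z^4 + 2z^3 + 2z + 2.

2z^4 + 2z^3 + 2z + 2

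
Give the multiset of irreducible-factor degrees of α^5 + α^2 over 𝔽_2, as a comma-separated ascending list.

1, 1, 1, 2

Write g(α) = α^5 + α^2.
Roots in 𝔽_2: g(0) = 0 → root; g(1) = 0 → root.
Linear factors from roots: (α), (α + 1).
Complete factorization: g(α) = (α + 1)·(α)^2·(α^2 + α + 1).
Factor degrees with multiplicity: 1 + 1 + 1 + 2 = 5.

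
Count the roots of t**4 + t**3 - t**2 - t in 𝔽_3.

3

Write P(t) = t**4 + t**3 - t**2 - t.
Evaluate at each of the 3 elements of 𝔽_3:
P(0) = 0 → root; P(1) = 0 → root; P(2) = 0 → root.
Roots: {0, 1, 2}.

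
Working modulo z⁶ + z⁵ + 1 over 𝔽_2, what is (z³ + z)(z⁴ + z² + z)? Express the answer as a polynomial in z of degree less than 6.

z^5 + z^4 + z^3 + z^2 + z + 1

Multiply in 𝔽_2[z]: (z³ + z)·(z⁴ + z² + z) = z⁷ + z⁴ + z³ + z².
Reduce using z⁶ ≡ z⁵ + 1 (mod z⁶ + z⁵ + 1).
Reduced: z⁵ + z⁴ + z³ + z² + z + 1.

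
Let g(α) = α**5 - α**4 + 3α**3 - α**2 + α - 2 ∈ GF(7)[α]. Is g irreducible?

Yes

Check for roots in GF(7): g(0) = 5; g(1) = 1; g(2) = 1; g(3) = 4; g(4) = 1; g(5) = 4; g(6) = 5.
No roots, so no linear factors.
Degree-2 irreducible divisors: test the 21 monic irreducibles of degree 2 over GF(7).
None of them divide g (all give nonzero remainder).
No irreducible factor of degree ≤ 2 exists, so g is irreducible over GF(7).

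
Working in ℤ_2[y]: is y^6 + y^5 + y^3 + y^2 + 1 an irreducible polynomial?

Write f(y) = y^6 + y^5 + y^3 + y^2 + 1.
Check for roots in ℤ_2: f(0) = 1; f(1) = 1.
No roots, so no linear factors.
Monic irreducibles of degree 2 over GF(2): y^2 + y + 1.
None of them divide f (all give nonzero remainder).
Monic irreducibles of degree 3 over GF(2): y^3 + y + 1, y^3 + y^2 + 1.
None of them divide f (all give nonzero remainder).
No irreducible factor of degree ≤ 3 exists, so f is irreducible over GF(2).

Yes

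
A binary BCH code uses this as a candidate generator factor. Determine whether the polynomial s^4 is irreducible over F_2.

No

Write f(s) = s^4.
Check for roots in F_2: f(0) = 0 → root; f(1) = 1.
f(0) = 0, so (s) divides f(s); f is reducible.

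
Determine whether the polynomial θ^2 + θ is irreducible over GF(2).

Write h(θ) = θ^2 + θ.
Check for roots in GF(2): h(0) = 0 → root; h(1) = 0 → root.
h(0) = 0, so (θ) divides h(θ); h is reducible.

No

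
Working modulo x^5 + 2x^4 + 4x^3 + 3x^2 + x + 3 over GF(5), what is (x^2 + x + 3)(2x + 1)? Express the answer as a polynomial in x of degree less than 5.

2x^3 + 3x^2 + 2x + 3

Multiply in GF(5)[x]: (x^2 + x + 3)·(2x + 1) = 2x^3 + 3x^2 + 2x + 3.
Reduced: 2x^3 + 3x^2 + 2x + 3.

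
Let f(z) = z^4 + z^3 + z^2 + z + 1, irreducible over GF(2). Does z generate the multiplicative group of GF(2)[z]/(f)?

No

|GF(2^4)^×| = 2^4 − 1 = 15. Prime factorization: 15 = 3·5.
f is primitive ⇔ z has order 15 in GF(2)[z]/(f), i.e. z^(15/q) ≠ 1 for each prime q | 15.
z^(5) mod f = 1
z^(3) mod f = z^3.
Since z^(5) = 1, the order of z divides 5 < 15; not primitive.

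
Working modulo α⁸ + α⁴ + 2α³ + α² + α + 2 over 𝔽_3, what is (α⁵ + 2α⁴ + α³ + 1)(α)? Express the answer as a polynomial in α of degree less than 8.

Multiply in 𝔽_3[α]: (α⁵ + 2α⁴ + α³ + 1)·(α) = α⁶ + 2α⁵ + α⁴ + α.
Reduced: α⁶ + 2α⁵ + α⁴ + α.

α^6 + 2α^5 + α^4 + α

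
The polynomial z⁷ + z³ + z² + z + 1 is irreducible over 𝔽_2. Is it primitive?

Yes

Write f(z) = z⁷ + z³ + z² + z + 1.
|GF(2^7)^×| = 2^7 − 1 = 127. Prime factorization: 127 = 127.
f is primitive ⇔ z has order 127 in GF(2)[z]/(f), i.e. z^(127/q) ≠ 1 for each prime q | 127.
z^(1) mod f = z.
None equal 1, so z has full order 127; f is primitive.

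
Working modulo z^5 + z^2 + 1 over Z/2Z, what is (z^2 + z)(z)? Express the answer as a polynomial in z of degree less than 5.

Multiply in Z/2Z[z]: (z^2 + z)·(z) = z^3 + z^2.
Reduced: z^3 + z^2.

z^3 + z^2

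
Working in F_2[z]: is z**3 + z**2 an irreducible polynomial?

No

Write P(z) = z**3 + z**2.
Check for roots in F_2: P(0) = 0 → root; P(1) = 0 → root.
P(0) = 0, so (z) divides P(z); P is reducible.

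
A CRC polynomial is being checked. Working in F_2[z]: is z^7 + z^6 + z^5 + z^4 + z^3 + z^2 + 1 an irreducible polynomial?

Write f(z) = z^7 + z^6 + z^5 + z^4 + z^3 + z^2 + 1.
Check for roots in F_2: f(0) = 1; f(1) = 1.
No roots, so no linear factors.
Monic irreducibles of degree 2 over GF(2): z^2 + z + 1.
None of them divide f (all give nonzero remainder).
Monic irreducibles of degree 3 over GF(2): z^3 + z + 1, z^3 + z^2 + 1.
None of them divide f (all give nonzero remainder).
No irreducible factor of degree ≤ 3 exists, so f is irreducible over GF(2).

Yes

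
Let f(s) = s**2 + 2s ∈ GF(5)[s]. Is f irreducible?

No

Check for roots in GF(5): f(0) = 0 → root; f(1) = 3; f(2) = 3; f(3) = 0 → root; f(4) = 4.
f(0) = 0, so (s) divides f(s); f is reducible.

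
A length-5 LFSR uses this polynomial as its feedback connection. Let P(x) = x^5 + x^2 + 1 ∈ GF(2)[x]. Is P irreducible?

Yes

Check for roots in GF(2): P(0) = 1; P(1) = 1.
No roots, so no linear factors.
Monic irreducibles of degree 2 over GF(2): x^2 + x + 1.
None of them divide P (all give nonzero remainder).
No irreducible factor of degree ≤ 2 exists, so P is irreducible over GF(2).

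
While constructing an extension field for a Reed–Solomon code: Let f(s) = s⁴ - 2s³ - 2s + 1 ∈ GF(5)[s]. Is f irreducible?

Check for roots in GF(5): f(0) = 1; f(1) = 3; f(2) = 2; f(3) = 2; f(4) = 1.
No roots, so no linear factors.
Degree-2 irreducible divisors: test the 10 monic irreducibles of degree 2 over GF(5).
None of them divide f (all give nonzero remainder).
No irreducible factor of degree ≤ 2 exists, so f is irreducible over GF(5).

Yes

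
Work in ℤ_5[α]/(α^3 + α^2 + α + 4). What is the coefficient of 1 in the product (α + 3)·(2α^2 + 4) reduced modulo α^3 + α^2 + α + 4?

Multiply in ℤ_5[α]: (α + 3)·(2α^2 + 4) = 2α^3 + α^2 + 4α + 2.
Reduce using α^3 ≡ 4α^2 + 4α + 1 (mod α^3 + α^2 + α + 4).
Reduced: 4α^2 + 2α + 4.

4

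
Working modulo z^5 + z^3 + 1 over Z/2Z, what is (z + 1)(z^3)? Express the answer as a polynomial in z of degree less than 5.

Multiply in Z/2Z[z]: (z + 1)·(z^3) = z^4 + z^3.
Reduced: z^4 + z^3.

z^4 + z^3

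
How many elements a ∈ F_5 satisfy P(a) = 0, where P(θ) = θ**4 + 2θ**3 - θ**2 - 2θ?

4

Evaluate at each of the 5 elements of F_5:
P(0) = 0 → root; P(1) = 0 → root; P(2) = 4; P(3) = 0 → root; P(4) = 0 → root.
Roots: {0, 1, 3, 4}.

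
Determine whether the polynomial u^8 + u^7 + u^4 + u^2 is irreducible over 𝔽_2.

No

Write g(u) = u^8 + u^7 + u^4 + u^2.
Check for roots in 𝔽_2: g(0) = 0 → root; g(1) = 0 → root.
g(0) = 0, so (u) divides g(u); g is reducible.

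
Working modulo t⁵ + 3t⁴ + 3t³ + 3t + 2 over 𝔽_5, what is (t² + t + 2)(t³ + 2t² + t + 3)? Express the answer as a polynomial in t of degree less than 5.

2t^3 + 3t^2 + 2t + 4

Multiply in 𝔽_5[t]: (t² + t + 2)·(t³ + 2t² + t + 3) = t⁵ + 3t⁴ + 3t² + 1.
Reduce using t⁵ ≡ 2t⁴ + 2t³ + 2t + 3 (mod t⁵ + 3t⁴ + 3t³ + 3t + 2).
Reduced: 2t³ + 3t² + 2t + 4.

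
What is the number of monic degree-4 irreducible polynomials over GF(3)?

18

The number of monic irreducibles of degree 4 over GF(3) is (1/4)·Σ_{d∣4} μ(4/d) 3^d.
Divisors of 4: 1, 2, 4; μ(4/d) for each: 0, -1, 1.
Σ = − 3^2 + 3^4 = 72.
N = 72/4 = 18.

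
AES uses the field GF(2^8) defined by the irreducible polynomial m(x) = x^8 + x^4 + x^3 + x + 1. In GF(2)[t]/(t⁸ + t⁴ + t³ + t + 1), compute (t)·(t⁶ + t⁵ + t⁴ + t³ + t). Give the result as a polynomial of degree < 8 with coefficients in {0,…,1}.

Multiply in GF(2)[t]: (t)·(t⁶ + t⁵ + t⁴ + t³ + t) = t⁷ + t⁶ + t⁵ + t⁴ + t².
Reduced: t⁷ + t⁶ + t⁵ + t⁴ + t².

t^7 + t^6 + t^5 + t^4 + t^2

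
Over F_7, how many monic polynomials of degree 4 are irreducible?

By the necklace-counting formula, N_7(4) = (1/4) Σ_{d|4} μ(4/d)·7^d.
Divisors of 4: 1, 2, 4; μ(4/d) for each: 0, -1, 1.
Σ = − 7^2 + 7^4 = 2352.
N = 2352/4 = 588.

588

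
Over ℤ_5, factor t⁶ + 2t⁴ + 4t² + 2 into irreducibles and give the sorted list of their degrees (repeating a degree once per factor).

6

Write g(t) = t⁶ + 2t⁴ + 4t² + 2.
Roots in ℤ_5: g(0) = 2; g(1) = 4; g(2) = 4; g(3) = 4; g(4) = 4.
Complete factorization: g(t) = (t⁶ + 2t⁴ + 4t² + 2).
Factor degrees with multiplicity: 6 = 6.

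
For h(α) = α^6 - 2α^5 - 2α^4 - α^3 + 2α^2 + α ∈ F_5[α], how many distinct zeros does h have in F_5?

Evaluate at each of the 5 elements of F_5:
h(0) = 0 → root; h(1) = 4; h(2) = 0 → root; h(3) = 0 → root; h(4) = 3.
Roots: {0, 2, 3}.

3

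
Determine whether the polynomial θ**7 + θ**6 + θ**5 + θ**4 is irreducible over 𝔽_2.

No

Write h(θ) = θ**7 + θ**6 + θ**5 + θ**4.
Check for roots in 𝔽_2: h(0) = 0 → root; h(1) = 0 → root.
h(0) = 0, so (θ) divides h(θ); h is reducible.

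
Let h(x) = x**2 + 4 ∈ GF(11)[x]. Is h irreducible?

Yes

Check each element of GF(11) for a root: h(0)=4, h(1)=5, h(2)=8, h(3)=2, h(4)=9, h(5)=7, h(6)=7, h(7)=9, h(8)=2, h(9)=8, h(10)=5.
No roots. A degree-2 polynomial over a field with no linear factor is irreducible.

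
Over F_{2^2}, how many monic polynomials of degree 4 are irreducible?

The number of monic irreducibles of degree 4 over GF(4) is (1/4)·Σ_{d∣4} μ(4/d) 4^d.
Divisors of 4: 1, 2, 4; μ(4/d) for each: 0, -1, 1.
Σ = − 4^2 + 4^4 = 240.
N = 240/4 = 60.

60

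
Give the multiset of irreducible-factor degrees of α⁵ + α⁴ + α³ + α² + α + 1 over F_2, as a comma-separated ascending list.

Write h(α) = α⁵ + α⁴ + α³ + α² + α + 1.
Roots in F_2: h(0) = 1; h(1) = 0 → root.
Linear factors from roots: (α + 1).
Complete factorization: h(α) = (α + 1)·(α² + α + 1)^2.
Factor degrees with multiplicity: 1 + 2 + 2 = 5.

1, 2, 2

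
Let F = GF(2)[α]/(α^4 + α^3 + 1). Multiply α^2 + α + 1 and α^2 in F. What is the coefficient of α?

0

Multiply in GF(2)[α]: (α^2 + α + 1)·(α^2) = α^4 + α^3 + α^2.
Reduce using α^4 ≡ α^3 + 1 (mod α^4 + α^3 + 1).
Reduced: α^2 + 1.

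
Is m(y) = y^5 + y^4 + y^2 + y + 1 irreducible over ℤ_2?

Check for roots in ℤ_2: m(0) = 1; m(1) = 1.
No roots, so no linear factors.
Monic irreducibles of degree 2 over GF(2): y^2 + y + 1.
None of them divide m (all give nonzero remainder).
No irreducible factor of degree ≤ 2 exists, so m is irreducible over GF(2).

Yes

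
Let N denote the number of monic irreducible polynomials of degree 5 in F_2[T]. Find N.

6

Gauss's count: N_{2}(5) = (1/5) Σ_{d|5} μ(5/d)·2^d.
Divisors of 5: 1, 5; μ(5/d) for each: -1, 1.
Σ = − 2^1 + 2^5 = 30.
N = 30/5 = 6.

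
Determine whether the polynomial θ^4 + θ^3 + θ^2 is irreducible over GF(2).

Write f(θ) = θ^4 + θ^3 + θ^2.
Check for roots in GF(2): f(0) = 0 → root; f(1) = 1.
f(0) = 0, so (θ) divides f(θ); f is reducible.

No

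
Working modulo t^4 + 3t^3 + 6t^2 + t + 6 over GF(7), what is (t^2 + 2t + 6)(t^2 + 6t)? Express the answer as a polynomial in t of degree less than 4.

Multiply in GF(7)[t]: (t^2 + 2t + 6)·(t^2 + 6t) = t^4 + t^3 + 4t^2 + t.
Reduce using t^4 ≡ 4t^3 + t^2 + 6t + 1 (mod t^4 + 3t^3 + 6t^2 + t + 6).
Reduced: 5t^3 + 5t^2 + 1.

5t^3 + 5t^2 + 1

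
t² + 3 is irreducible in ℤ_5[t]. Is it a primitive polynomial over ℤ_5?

No

Write f(t) = t² + 3.
|GF(5^2)^×| = 5^2 − 1 = 24. Prime factorization: 24 = 2^3·3.
f is primitive ⇔ t has order 24 in GF(5)[t]/(f), i.e. t^(24/q) ≠ 1 for each prime q | 24.
t^(12) mod f = 4.
t^(8) mod f = 1
Since t^(8) = 1, the order of t divides 8 < 24; not primitive.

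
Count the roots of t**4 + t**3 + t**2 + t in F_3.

Write h(t) = t**4 + t**3 + t**2 + t.
Evaluate at each of the 3 elements of F_3:
h(0) = 0 → root; h(1) = 1; h(2) = 0 → root.
Roots: {0, 2}.

2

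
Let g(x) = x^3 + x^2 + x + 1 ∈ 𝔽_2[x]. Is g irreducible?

Check for roots in 𝔽_2: g(0) = 1; g(1) = 0 → root.
g(1) = 0, so (x − 1) divides g(x); g is reducible.

No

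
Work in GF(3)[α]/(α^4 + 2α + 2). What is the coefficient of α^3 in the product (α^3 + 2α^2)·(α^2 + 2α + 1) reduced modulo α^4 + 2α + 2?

Multiply in GF(3)[α]: (α^3 + 2α^2)·(α^2 + 2α + 1) = α^5 + α^4 + 2α^3 + 2α^2.
Reduce using α^4 ≡ α + 1 (mod α^4 + 2α + 2).
Reduced: 2α^3 + 2α + 1.

2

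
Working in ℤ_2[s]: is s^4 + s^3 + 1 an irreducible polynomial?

Yes

Write m(s) = s^4 + s^3 + 1.
Check for roots in ℤ_2: m(0) = 1; m(1) = 1.
No roots, so no linear factors.
Monic irreducibles of degree 2 over GF(2): s^2 + s + 1.
None of them divide m (all give nonzero remainder).
No irreducible factor of degree ≤ 2 exists, so m is irreducible over GF(2).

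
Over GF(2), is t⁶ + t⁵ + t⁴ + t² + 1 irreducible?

Yes

Write h(t) = t⁶ + t⁵ + t⁴ + t² + 1.
Check for roots in GF(2): h(0) = 1; h(1) = 1.
No roots, so no linear factors.
Monic irreducibles of degree 2 over GF(2): t² + t + 1.
None of them divide h (all give nonzero remainder).
Monic irreducibles of degree 3 over GF(2): t³ + t + 1, t³ + t² + 1.
None of them divide h (all give nonzero remainder).
No irreducible factor of degree ≤ 3 exists, so h is irreducible over GF(2).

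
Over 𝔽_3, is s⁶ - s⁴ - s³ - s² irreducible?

Write h(s) = s⁶ - s⁴ - s³ - s².
Check for roots in 𝔽_3: h(0) = 0 → root; h(1) = 1; h(2) = 0 → root.
h(0) = 0, so (s) divides h(s); h is reducible.

No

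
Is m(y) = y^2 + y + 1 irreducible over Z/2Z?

Yes

Check for roots in Z/2Z: m(0) = 1; m(1) = 1.
No roots. A degree-2 polynomial over a field with no linear factor is irreducible.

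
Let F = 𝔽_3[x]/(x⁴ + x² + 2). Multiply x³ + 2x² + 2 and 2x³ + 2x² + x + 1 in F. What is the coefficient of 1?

Multiply in 𝔽_3[x]: (x³ + 2x² + 2)·(2x³ + 2x² + x + 1) = 2x⁶ + 2x⁴ + x³ + 2x + 2.
Reduce using x⁴ ≡ 2x² + 1 (mod x⁴ + x² + 2).
Reduced: x³ + 2x² + 2x + 2.

2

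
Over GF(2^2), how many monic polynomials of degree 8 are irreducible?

The number of monic irreducibles of degree 8 over GF(4) is (1/8)·Σ_{d∣8} μ(8/d) 4^d.
Divisors of 8: 1, 2, 4, 8; μ(8/d) for each: 0, 0, -1, 1.
Σ = − 4^4 + 4^8 = 65280.
N = 65280/8 = 8160.

8160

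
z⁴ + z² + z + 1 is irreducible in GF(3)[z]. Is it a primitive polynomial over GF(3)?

Write f(z) = z⁴ + z² + z + 1.
|GF(3^4)^×| = 3^4 − 1 = 80. Prime factorization: 80 = 2^4·5.
f is primitive ⇔ z has order 80 in GF(3)[z]/(f), i.e. z^(80/q) ≠ 1 for each prime q | 80.
z^(40) mod f = 1
z^(16) mod f = z³ + 2.
Since z^(40) = 1, the order of z divides 40 < 80; not primitive.

No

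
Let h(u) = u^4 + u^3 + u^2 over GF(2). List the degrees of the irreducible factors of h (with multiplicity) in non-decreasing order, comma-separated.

1, 1, 2

Roots in GF(2): h(0) = 0 → root; h(1) = 1.
Linear factors from roots: (u).
Complete factorization: h(u) = (u)^2·(u^2 + u + 1).
Factor degrees with multiplicity: 1 + 1 + 2 = 4.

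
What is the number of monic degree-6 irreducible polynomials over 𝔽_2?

9

By the necklace-counting formula, N_2(6) = (1/6) Σ_{d|6} μ(6/d)·2^d.
Divisors of 6: 1, 2, 3, 6; μ(6/d) for each: 1, -1, -1, 1.
Σ = 2^1 − 2^2 − 2^3 + 2^6 = 54.
N = 54/6 = 9.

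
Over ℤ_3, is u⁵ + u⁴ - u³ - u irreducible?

No

Write h(u) = u⁵ + u⁴ - u³ - u.
Check for roots in ℤ_3: h(0) = 0 → root; h(1) = 0 → root; h(2) = 2.
h(0) = 0, so (u) divides h(u); h is reducible.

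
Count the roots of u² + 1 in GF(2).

Write h(u) = u² + 1.
Evaluate at each of the 2 elements of GF(2):
h(0) = 1; h(1) = 0 → root.
Roots: {1}.

1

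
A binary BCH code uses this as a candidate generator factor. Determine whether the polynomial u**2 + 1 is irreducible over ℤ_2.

Write P(u) = u**2 + 1.
Check for roots in ℤ_2: P(0) = 1; P(1) = 0 → root.
P(1) = 0, so (u − 1) divides P(u); P is reducible.

No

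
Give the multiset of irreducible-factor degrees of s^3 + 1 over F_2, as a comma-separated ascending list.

Write g(s) = s^3 + 1.
Roots in F_2: g(0) = 1; g(1) = 0 → root.
Linear factors from roots: (s + 1).
Complete factorization: g(s) = (s + 1)·(s^2 + s + 1).
Factor degrees with multiplicity: 1 + 2 = 3.

1, 2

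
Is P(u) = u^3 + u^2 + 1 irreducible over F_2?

Yes

Check for roots in F_2: P(0) = 1; P(1) = 1.
No roots. A degree-3 polynomial over a field with no linear factor is irreducible.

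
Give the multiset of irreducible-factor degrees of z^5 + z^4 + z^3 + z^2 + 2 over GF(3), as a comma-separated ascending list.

1, 4

Write g(z) = z^5 + z^4 + z^3 + z^2 + 2.
Roots in GF(3): g(0) = 2; g(1) = 0 → root; g(2) = 2.
Linear factors from roots: (z + 2).
Complete factorization: g(z) = (z + 2)·(z^4 + 2z^3 + z + 1).
Factor degrees with multiplicity: 1 + 4 = 5.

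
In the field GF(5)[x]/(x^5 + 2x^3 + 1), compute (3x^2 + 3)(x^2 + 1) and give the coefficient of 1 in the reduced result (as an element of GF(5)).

Multiply in GF(5)[x]: (3x^2 + 3)·(x^2 + 1) = 3x^4 + x^2 + 3.
Reduced: 3x^4 + x^2 + 3.

3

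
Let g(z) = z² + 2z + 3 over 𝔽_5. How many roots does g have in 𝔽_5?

0

Evaluate at each of the 5 elements of 𝔽_5:
g(0) = 3; g(1) = 1; g(2) = 1; g(3) = 3; g(4) = 2.
No element is a root.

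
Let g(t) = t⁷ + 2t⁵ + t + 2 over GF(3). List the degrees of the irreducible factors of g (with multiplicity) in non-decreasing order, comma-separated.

1, 1, 2, 3

Roots in GF(3): g(0) = 2; g(1) = 0 → root; g(2) = 1.
Linear factors from roots: (t + 2).
Complete factorization: g(t) = (t + 2)^2·(t² + t + 2)·(t³ + t² + 2t + 1).
Factor degrees with multiplicity: 1 + 1 + 2 + 3 = 7.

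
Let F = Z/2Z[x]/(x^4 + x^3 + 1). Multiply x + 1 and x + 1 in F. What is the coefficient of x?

Multiply in Z/2Z[x]: (x + 1)·(x + 1) = x^2 + 1.
Reduced: x^2 + 1.

0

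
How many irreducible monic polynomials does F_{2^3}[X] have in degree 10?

x^(8^10) − x is the product of all monic irreducibles of degree dividing 10; Möbius inversion gives N = (1/10) Σ μ(10/d)·8^d.
Divisors of 10: 1, 2, 5, 10; μ(10/d) for each: 1, -1, -1, 1.
Σ = 8^1 − 8^2 − 8^5 + 8^10 = 1073709000.
N = 1073709000/10 = 107370900.

107370900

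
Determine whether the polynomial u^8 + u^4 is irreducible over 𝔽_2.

Write h(u) = u^8 + u^4.
Check for roots in 𝔽_2: h(0) = 0 → root; h(1) = 0 → root.
h(0) = 0, so (u) divides h(u); h is reducible.

No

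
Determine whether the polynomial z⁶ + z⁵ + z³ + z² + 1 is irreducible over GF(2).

Write m(z) = z⁶ + z⁵ + z³ + z² + 1.
Check for roots in GF(2): m(0) = 1; m(1) = 1.
No roots, so no linear factors.
Monic irreducibles of degree 2 over GF(2): z² + z + 1.
None of them divide m (all give nonzero remainder).
Monic irreducibles of degree 3 over GF(2): z³ + z + 1, z³ + z² + 1.
None of them divide m (all give nonzero remainder).
No irreducible factor of degree ≤ 3 exists, so m is irreducible over GF(2).

Yes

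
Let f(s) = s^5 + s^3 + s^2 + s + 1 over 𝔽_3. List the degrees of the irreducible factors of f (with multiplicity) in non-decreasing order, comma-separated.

2, 3

Roots in 𝔽_3: f(0) = 1; f(1) = 2; f(2) = 2.
Complete factorization: f(s) = (s^2 + 2s + 2)·(s^3 + s^2 + 2).
Factor degrees with multiplicity: 2 + 3 = 5.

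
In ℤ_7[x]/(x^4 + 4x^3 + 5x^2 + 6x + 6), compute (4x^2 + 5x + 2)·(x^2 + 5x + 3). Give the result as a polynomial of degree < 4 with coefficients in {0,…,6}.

Multiply in ℤ_7[x]: (4x^2 + 5x + 2)·(x^2 + 5x + 3) = 4x^4 + 4x^3 + 4x^2 + 4x + 6.
Reduce using x^4 ≡ 3x^3 + 2x^2 + x + 1 (mod x^4 + 4x^3 + 5x^2 + 6x + 6).
Reduced: 2x^3 + 5x^2 + x + 3.

2x^3 + 5x^2 + x + 3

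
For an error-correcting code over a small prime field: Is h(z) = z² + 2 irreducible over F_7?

Check for roots in F_7: h(0) = 2; h(1) = 3; h(2) = 6; h(3) = 4; h(4) = 4; h(5) = 6; h(6) = 3.
No roots. A degree-2 polynomial over a field with no linear factor is irreducible.

Yes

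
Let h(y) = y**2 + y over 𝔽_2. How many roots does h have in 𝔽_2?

Evaluate at each of the 2 elements of 𝔽_2:
h(0) = 0 → root; h(1) = 0 → root.
Roots: {0, 1}.

2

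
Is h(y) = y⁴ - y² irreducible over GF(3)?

Check for roots in GF(3): h(0) = 0 → root; h(1) = 0 → root; h(2) = 0 → root.
h(0) = 0, so (y) divides h(y); h is reducible.

No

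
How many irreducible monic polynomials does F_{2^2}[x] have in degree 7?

2340

By the necklace-counting formula, N_4(7) = (1/7) Σ_{d|7} μ(7/d)·4^d.
Divisors of 7: 1, 7; μ(7/d) for each: -1, 1.
Σ = − 4^1 + 4^7 = 16380.
N = 16380/7 = 2340.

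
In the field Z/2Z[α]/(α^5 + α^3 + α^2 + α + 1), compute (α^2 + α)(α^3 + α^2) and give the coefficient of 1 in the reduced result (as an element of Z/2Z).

Multiply in Z/2Z[α]: (α^2 + α)·(α^3 + α^2) = α^5 + α^3.
Reduce using α^5 ≡ α^3 + α^2 + α + 1 (mod α^5 + α^3 + α^2 + α + 1).
Reduced: α^2 + α + 1.

1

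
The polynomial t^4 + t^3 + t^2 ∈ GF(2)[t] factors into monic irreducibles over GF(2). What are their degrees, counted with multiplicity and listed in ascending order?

Write f(t) = t^4 + t^3 + t^2.
Roots in GF(2): f(0) = 0 → root; f(1) = 1.
Linear factors from roots: (t).
Complete factorization: f(t) = (t)^2·(t^2 + t + 1).
Factor degrees with multiplicity: 1 + 1 + 2 = 4.

1, 1, 2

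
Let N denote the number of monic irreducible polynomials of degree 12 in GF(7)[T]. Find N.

1153430600

Gauss's count: N_{7}(12) = (1/12) Σ_{d|12} μ(12/d)·7^d.
Divisors of 12: 1, 2, 3, 4, 6, 12; μ(12/d) for each: 0, 1, 0, -1, -1, 1.
Σ = 7^2 − 7^4 − 7^6 + 7^12 = 13841167200.
N = 13841167200/12 = 1153430600.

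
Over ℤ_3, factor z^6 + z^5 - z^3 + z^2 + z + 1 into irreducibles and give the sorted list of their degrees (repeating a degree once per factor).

6

Write f(z) = z^6 + z^5 - z^3 + z^2 + z + 1.
Roots in ℤ_3: f(0) = 1; f(1) = 1; f(2) = 2.
Complete factorization: f(z) = (z^6 + z^5 - z^3 + z^2 + z + 1).
Factor degrees with multiplicity: 6 = 6.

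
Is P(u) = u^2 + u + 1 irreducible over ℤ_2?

Yes

Check for roots in ℤ_2: P(0) = 1; P(1) = 1.
No roots. A degree-2 polynomial over a field with no linear factor is irreducible.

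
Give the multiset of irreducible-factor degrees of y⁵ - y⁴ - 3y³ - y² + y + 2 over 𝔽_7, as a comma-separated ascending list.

Write g(y) = y⁵ - y⁴ - 3y³ - y² + y + 2.
Linear factors from roots: (y - 3), (y + 2).
Complete factorization: g(y) = (y + 2)·(y - 3)·(y³ + 3y + 2).
Factor degrees with multiplicity: 1 + 1 + 3 = 5.

1, 1, 3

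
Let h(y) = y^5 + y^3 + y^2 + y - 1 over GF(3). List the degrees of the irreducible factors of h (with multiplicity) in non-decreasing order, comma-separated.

1, 1, 3

Roots in GF(3): h(0) = 2; h(1) = 0 → root; h(2) = 0 → root.
Linear factors from roots: (y - 1), (y + 1).
Complete factorization: h(y) = (y + 1)·(y - 1)·(y^3 - y + 1).
Factor degrees with multiplicity: 1 + 1 + 3 = 5.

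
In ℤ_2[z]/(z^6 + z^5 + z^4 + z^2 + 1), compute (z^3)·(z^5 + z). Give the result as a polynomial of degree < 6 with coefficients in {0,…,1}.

z^5 + z^3 + z^2 + z

Multiply in ℤ_2[z]: (z^3)·(z^5 + z) = z^8 + z^4.
Reduce using z^6 ≡ z^5 + z^4 + z^2 + 1 (mod z^6 + z^5 + z^4 + z^2 + 1).
Reduced: z^5 + z^3 + z^2 + z.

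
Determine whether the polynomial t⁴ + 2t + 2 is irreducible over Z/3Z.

Write g(t) = t⁴ + 2t + 2.
Check for roots in Z/3Z: g(0) = 2; g(1) = 2; g(2) = 1.
No roots, so no linear factors.
Monic irreducibles of degree 2 over GF(3): t² + 1, t² + t + 2, t² + 2t + 2.
None of them divide g (all give nonzero remainder).
No irreducible factor of degree ≤ 2 exists, so g is irreducible over GF(3).

Yes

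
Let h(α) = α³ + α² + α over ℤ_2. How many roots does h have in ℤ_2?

1

Evaluate at each of the 2 elements of ℤ_2:
h(0) = 0 → root; h(1) = 1.
Roots: {0}.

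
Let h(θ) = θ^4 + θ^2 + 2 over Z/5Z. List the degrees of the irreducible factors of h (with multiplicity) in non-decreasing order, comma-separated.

Roots in Z/5Z: h(0) = 2; h(1) = 4; h(2) = 2; h(3) = 2; h(4) = 4.
Complete factorization: h(θ) = (θ^4 + θ^2 + 2).
Factor degrees with multiplicity: 4 = 4.

4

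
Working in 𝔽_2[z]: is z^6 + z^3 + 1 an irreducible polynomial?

Write m(z) = z^6 + z^3 + 1.
Check for roots in 𝔽_2: m(0) = 1; m(1) = 1.
No roots, so no linear factors.
Monic irreducibles of degree 2 over GF(2): z^2 + z + 1.
None of them divide m (all give nonzero remainder).
Monic irreducibles of degree 3 over GF(2): z^3 + z + 1, z^3 + z^2 + 1.
None of them divide m (all give nonzero remainder).
No irreducible factor of degree ≤ 3 exists, so m is irreducible over GF(2).

Yes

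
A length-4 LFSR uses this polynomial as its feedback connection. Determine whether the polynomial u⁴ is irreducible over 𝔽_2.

Write h(u) = u⁴.
Check for roots in 𝔽_2: h(0) = 0 → root; h(1) = 1.
h(0) = 0, so (u) divides h(u); h is reducible.

No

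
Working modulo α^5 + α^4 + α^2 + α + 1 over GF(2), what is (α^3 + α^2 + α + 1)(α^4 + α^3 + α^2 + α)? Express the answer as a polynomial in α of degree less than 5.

α^4 + α^3

Multiply in GF(2)[α]: (α^3 + α^2 + α + 1)·(α^4 + α^3 + α^2 + α) = α^7 + α^5 + α^3 + α.
Reduce using α^5 ≡ α^4 + α^2 + α + 1 (mod α^5 + α^4 + α^2 + α + 1).
Reduced: α^4 + α^3.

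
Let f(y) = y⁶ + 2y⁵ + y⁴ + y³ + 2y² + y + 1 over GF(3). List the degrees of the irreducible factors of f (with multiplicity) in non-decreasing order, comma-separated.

Roots in GF(3): f(0) = 1; f(1) = 0 → root; f(2) = 1.
Linear factors from roots: (y + 2).
Complete factorization: f(y) = (y + 2)·(y² + y + 2)·(y³ + 2y² + 1).
Factor degrees with multiplicity: 1 + 2 + 3 = 6.

1, 2, 3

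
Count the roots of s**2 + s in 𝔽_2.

2

Write f(s) = s**2 + s.
Evaluate at each of the 2 elements of 𝔽_2:
f(0) = 0 → root; f(1) = 0 → root.
Roots: {0, 1}.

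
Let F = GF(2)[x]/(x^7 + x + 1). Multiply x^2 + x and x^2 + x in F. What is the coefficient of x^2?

1

Multiply in GF(2)[x]: (x^2 + x)·(x^2 + x) = x^4 + x^2.
Reduced: x^4 + x^2.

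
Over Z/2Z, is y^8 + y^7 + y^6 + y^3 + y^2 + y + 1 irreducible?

Write f(y) = y^8 + y^7 + y^6 + y^3 + y^2 + y + 1.
Check for roots in Z/2Z: f(0) = 1; f(1) = 1.
No roots, so no linear factors.
Monic irreducibles of degree 2 over GF(2): y^2 + y + 1.
None of them divide f (all give nonzero remainder).
Monic irreducibles of degree 3 over GF(2): y^3 + y + 1, y^3 + y^2 + 1.
None of them divide f (all give nonzero remainder).
Monic irreducibles of degree 4 over GF(2): y^4 + y + 1, y^4 + y^3 + 1, y^4 + y^3 + y^2 + y + 1.
None of them divide f (all give nonzero remainder).
No irreducible factor of degree ≤ 4 exists, so f is irreducible over GF(2).

Yes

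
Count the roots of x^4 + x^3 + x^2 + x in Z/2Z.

2

Write P(x) = x^4 + x^3 + x^2 + x.
Evaluate at each of the 2 elements of Z/2Z:
P(0) = 0 → root; P(1) = 0 → root.
Roots: {0, 1}.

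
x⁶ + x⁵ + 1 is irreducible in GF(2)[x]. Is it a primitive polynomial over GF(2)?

Yes

Write f(x) = x⁶ + x⁵ + 1.
|GF(2^6)^×| = 2^6 − 1 = 63. Prime factorization: 63 = 3^2·7.
f is primitive ⇔ x has order 63 in GF(2)[x]/(f), i.e. x^(63/q) ≠ 1 for each prime q | 63.
x^(21) mod f = x⁵ + x⁴ + x³ + 1.
x^(9) mod f = x⁵ + x³ + x² + x + 1.
None equal 1, so x has full order 63; f is primitive.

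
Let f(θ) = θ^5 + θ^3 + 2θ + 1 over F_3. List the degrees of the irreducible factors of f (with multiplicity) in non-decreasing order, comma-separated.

1, 2, 2

Roots in F_3: f(0) = 1; f(1) = 2; f(2) = 0 → root.
Linear factors from roots: (θ + 1).
Complete factorization: f(θ) = (θ + 1)·(θ^2 + θ + 2)^2.
Factor degrees with multiplicity: 1 + 2 + 2 = 5.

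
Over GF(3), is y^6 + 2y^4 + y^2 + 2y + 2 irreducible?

Yes

Write m(y) = y^6 + 2y^4 + y^2 + 2y + 2.
Check for roots in GF(3): m(0) = 2; m(1) = 2; m(2) = 1.
No roots, so no linear factors.
Monic irreducibles of degree 2 over GF(3): y^2 + 1, y^2 + y + 2, y^2 + 2y + 2.
None of them divide m (all give nonzero remainder).
Degree-3 irreducible divisors: test the 8 monic irreducibles of degree 3 over GF(3).
None of them divide m (all give nonzero remainder).
No irreducible factor of degree ≤ 3 exists, so m is irreducible over GF(3).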